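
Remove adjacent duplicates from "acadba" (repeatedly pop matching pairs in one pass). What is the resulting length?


Input: acadba
Stack-based adjacent duplicate removal:
  Read 'a': push. Stack: a
  Read 'c': push. Stack: ac
  Read 'a': push. Stack: aca
  Read 'd': push. Stack: acad
  Read 'b': push. Stack: acadb
  Read 'a': push. Stack: acadba
Final stack: "acadba" (length 6)

6


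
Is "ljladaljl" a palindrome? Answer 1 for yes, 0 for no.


Input: ljladaljl
Reversed: ljladaljl
  Compare pos 0 ('l') with pos 8 ('l'): match
  Compare pos 1 ('j') with pos 7 ('j'): match
  Compare pos 2 ('l') with pos 6 ('l'): match
  Compare pos 3 ('a') with pos 5 ('a'): match
Result: palindrome

1


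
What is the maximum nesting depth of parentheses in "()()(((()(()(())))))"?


Input: "()()(((()(()(())))))"
Tracking depth:
  Position 0 '(': depth becomes 1
  Position 1 ')': depth becomes 0
  Position 2 '(': depth becomes 1
  Position 3 ')': depth becomes 0
  Position 4 '(': depth becomes 1
  Position 5 '(': depth becomes 2
  Position 6 '(': depth becomes 3
  Position 7 '(': depth becomes 4
  Position 8 ')': depth becomes 3
  Position 9 '(': depth becomes 4
  Position 10 '(': depth becomes 5
  Position 11 ')': depth becomes 4
  Position 12 '(': depth becomes 5
  Position 13 '(': depth becomes 6
  Position 14 ')': depth becomes 5
  Position 15 ')': depth becomes 4
  Position 16 ')': depth becomes 3
  Position 17 ')': depth becomes 2
  Position 18 ')': depth becomes 1
  Position 19 ')': depth becomes 0
Maximum depth reached: 6

6


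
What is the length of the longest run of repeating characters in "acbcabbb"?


Input: "acbcabbb"
Scanning for longest run:
  Position 1 ('c'): new char, reset run to 1
  Position 2 ('b'): new char, reset run to 1
  Position 3 ('c'): new char, reset run to 1
  Position 4 ('a'): new char, reset run to 1
  Position 5 ('b'): new char, reset run to 1
  Position 6 ('b'): continues run of 'b', length=2
  Position 7 ('b'): continues run of 'b', length=3
Longest run: 'b' with length 3

3


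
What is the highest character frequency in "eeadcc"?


Input: eeadcc
Character counts:
  'a': 1
  'c': 2
  'd': 1
  'e': 2
Maximum frequency: 2

2


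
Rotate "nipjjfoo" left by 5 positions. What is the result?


Input: "nipjjfoo", rotate left by 5
First 5 characters: "nipjj"
Remaining characters: "foo"
Concatenate remaining + first: "foo" + "nipjj" = "foonipjj"

foonipjj


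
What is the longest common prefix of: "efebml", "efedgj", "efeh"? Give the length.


Words: efebml, efedgj, efeh
  Position 0: all 'e' => match
  Position 1: all 'f' => match
  Position 2: all 'e' => match
  Position 3: ('b', 'd', 'h') => mismatch, stop
LCP = "efe" (length 3)

3


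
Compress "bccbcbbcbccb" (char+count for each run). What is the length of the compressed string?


Input: bccbcbbcbccb
Runs:
  'b' x 1 => "b1"
  'c' x 2 => "c2"
  'b' x 1 => "b1"
  'c' x 1 => "c1"
  'b' x 2 => "b2"
  'c' x 1 => "c1"
  'b' x 1 => "b1"
  'c' x 2 => "c2"
  'b' x 1 => "b1"
Compressed: "b1c2b1c1b2c1b1c2b1"
Compressed length: 18

18


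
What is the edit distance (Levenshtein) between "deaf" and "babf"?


Computing edit distance: "deaf" -> "babf"
DP table:
           b    a    b    f
      0    1    2    3    4
  d   1    1    2    3    4
  e   2    2    2    3    4
  a   3    3    2    3    4
  f   4    4    3    3    3
Edit distance = dp[4][4] = 3

3


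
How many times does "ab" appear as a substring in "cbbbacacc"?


Searching for "ab" in "cbbbacacc"
Scanning each position:
  Position 0: "cb" => no
  Position 1: "bb" => no
  Position 2: "bb" => no
  Position 3: "ba" => no
  Position 4: "ac" => no
  Position 5: "ca" => no
  Position 6: "ac" => no
  Position 7: "cc" => no
Total occurrences: 0

0


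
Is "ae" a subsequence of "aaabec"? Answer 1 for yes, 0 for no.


Check if "ae" is a subsequence of "aaabec"
Greedy scan:
  Position 0 ('a'): matches sub[0] = 'a'
  Position 1 ('a'): no match needed
  Position 2 ('a'): no match needed
  Position 3 ('b'): no match needed
  Position 4 ('e'): matches sub[1] = 'e'
  Position 5 ('c'): no match needed
All 2 characters matched => is a subsequence

1


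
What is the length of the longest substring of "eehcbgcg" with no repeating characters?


Input: "eehcbgcg"
Sliding window (track last position of each char):
  Position 0 ('e'): window [0,0] length 1 -- new best
  Position 1 ('e'): repeat (last at 0), move window start to 1
  Position 1 ('e'): window [1,1] length 1
  Position 2 ('h'): window [1,2] length 2 -- new best
  Position 3 ('c'): window [1,3] length 3 -- new best
  Position 4 ('b'): window [1,4] length 4 -- new best
  Position 5 ('g'): window [1,5] length 5 -- new best
  Position 6 ('c'): repeat (last at 3), move window start to 4
  Position 6 ('c'): window [4,6] length 3
  Position 7 ('g'): repeat (last at 5), move window start to 6
  Position 7 ('g'): window [6,7] length 2
Longest substring with no repeats: "ehcbg" with length 5

5


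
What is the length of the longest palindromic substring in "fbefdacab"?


Input: "fbefdacab"
Checking substrings for palindromes:
  [5:8] "aca" (len 3) => palindrome
Longest palindromic substring: "aca" with length 3

3


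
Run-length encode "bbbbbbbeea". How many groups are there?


Input: bbbbbbbeea
Scanning for consecutive runs:
  Group 1: 'b' x 7 (positions 0-6)
  Group 2: 'e' x 2 (positions 7-8)
  Group 3: 'a' x 1 (positions 9-9)
Total groups: 3

3


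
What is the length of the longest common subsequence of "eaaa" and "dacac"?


LCS of "eaaa" and "dacac"
DP table:
           d    a    c    a    c
      0    0    0    0    0    0
  e   0    0    0    0    0    0
  a   0    0    1    1    1    1
  a   0    0    1    1    2    2
  a   0    0    1    1    2    2
LCS length = dp[4][5] = 2

2


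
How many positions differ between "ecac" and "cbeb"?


Comparing "ecac" and "cbeb" position by position:
  Position 0: 'e' vs 'c' => DIFFER
  Position 1: 'c' vs 'b' => DIFFER
  Position 2: 'a' vs 'e' => DIFFER
  Position 3: 'c' vs 'b' => DIFFER
Positions that differ: 4

4


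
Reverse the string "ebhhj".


Input: ebhhj
Reading characters right to left:
  Position 4: 'j'
  Position 3: 'h'
  Position 2: 'h'
  Position 1: 'b'
  Position 0: 'e'
Reversed: jhhbe

jhhbe


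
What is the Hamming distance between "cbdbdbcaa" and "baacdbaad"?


Comparing "cbdbdbcaa" and "baacdbaad" position by position:
  Position 0: 'c' vs 'b' => differ
  Position 1: 'b' vs 'a' => differ
  Position 2: 'd' vs 'a' => differ
  Position 3: 'b' vs 'c' => differ
  Position 4: 'd' vs 'd' => same
  Position 5: 'b' vs 'b' => same
  Position 6: 'c' vs 'a' => differ
  Position 7: 'a' vs 'a' => same
  Position 8: 'a' vs 'd' => differ
Total differences (Hamming distance): 6

6


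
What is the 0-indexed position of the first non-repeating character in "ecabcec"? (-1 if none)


Input: ecabcec
Character frequencies:
  'a': 1
  'b': 1
  'c': 3
  'e': 2
Scanning left to right for freq == 1:
  Position 0 ('e'): freq=2, skip
  Position 1 ('c'): freq=3, skip
  Position 2 ('a'): unique! => answer = 2

2


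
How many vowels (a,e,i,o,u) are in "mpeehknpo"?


Input: mpeehknpo
Checking each character:
  'm' at position 0: consonant
  'p' at position 1: consonant
  'e' at position 2: vowel (running total: 1)
  'e' at position 3: vowel (running total: 2)
  'h' at position 4: consonant
  'k' at position 5: consonant
  'n' at position 6: consonant
  'p' at position 7: consonant
  'o' at position 8: vowel (running total: 3)
Total vowels: 3

3


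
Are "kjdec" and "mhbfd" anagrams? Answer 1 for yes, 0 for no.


Strings: "kjdec", "mhbfd"
Sorted first:  cdejk
Sorted second: bdfhm
Differ at position 0: 'c' vs 'b' => not anagrams

0


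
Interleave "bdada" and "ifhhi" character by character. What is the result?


Interleaving "bdada" and "ifhhi":
  Position 0: 'b' from first, 'i' from second => "bi"
  Position 1: 'd' from first, 'f' from second => "df"
  Position 2: 'a' from first, 'h' from second => "ah"
  Position 3: 'd' from first, 'h' from second => "dh"
  Position 4: 'a' from first, 'i' from second => "ai"
Result: bidfahdhai

bidfahdhai


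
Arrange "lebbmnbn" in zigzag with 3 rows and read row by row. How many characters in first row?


Zigzag "lebbmnbn" into 3 rows:
Placing characters:
  'l' => row 0
  'e' => row 1
  'b' => row 2
  'b' => row 1
  'm' => row 0
  'n' => row 1
  'b' => row 2
  'n' => row 1
Rows:
  Row 0: "lm"
  Row 1: "ebnn"
  Row 2: "bb"
First row length: 2

2


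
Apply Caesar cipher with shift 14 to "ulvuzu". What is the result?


Caesar cipher: shift "ulvuzu" by 14
  'u' (pos 20) + 14 = pos 8 = 'i'
  'l' (pos 11) + 14 = pos 25 = 'z'
  'v' (pos 21) + 14 = pos 9 = 'j'
  'u' (pos 20) + 14 = pos 8 = 'i'
  'z' (pos 25) + 14 = pos 13 = 'n'
  'u' (pos 20) + 14 = pos 8 = 'i'
Result: izjini

izjini


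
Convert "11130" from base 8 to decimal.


Input: "11130" in base 8
Positional expansion:
  Digit '1' (value 1) x 8^4 = 4096
  Digit '1' (value 1) x 8^3 = 512
  Digit '1' (value 1) x 8^2 = 64
  Digit '3' (value 3) x 8^1 = 24
  Digit '0' (value 0) x 8^0 = 0
Sum = 4696

4696


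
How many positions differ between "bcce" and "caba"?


Comparing "bcce" and "caba" position by position:
  Position 0: 'b' vs 'c' => DIFFER
  Position 1: 'c' vs 'a' => DIFFER
  Position 2: 'c' vs 'b' => DIFFER
  Position 3: 'e' vs 'a' => DIFFER
Positions that differ: 4

4


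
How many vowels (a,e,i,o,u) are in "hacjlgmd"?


Input: hacjlgmd
Checking each character:
  'h' at position 0: consonant
  'a' at position 1: vowel (running total: 1)
  'c' at position 2: consonant
  'j' at position 3: consonant
  'l' at position 4: consonant
  'g' at position 5: consonant
  'm' at position 6: consonant
  'd' at position 7: consonant
Total vowels: 1

1


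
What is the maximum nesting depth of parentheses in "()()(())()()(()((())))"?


Input: "()()(())()()(()((())))"
Tracking depth:
  Position 0 '(': depth becomes 1
  Position 1 ')': depth becomes 0
  Position 2 '(': depth becomes 1
  Position 3 ')': depth becomes 0
  Position 4 '(': depth becomes 1
  Position 5 '(': depth becomes 2
  Position 6 ')': depth becomes 1
  Position 7 ')': depth becomes 0
  Position 8 '(': depth becomes 1
  Position 9 ')': depth becomes 0
  Position 10 '(': depth becomes 1
  Position 11 ')': depth becomes 0
  Position 12 '(': depth becomes 1
  Position 13 '(': depth becomes 2
  Position 14 ')': depth becomes 1
  Position 15 '(': depth becomes 2
  Position 16 '(': depth becomes 3
  Position 17 '(': depth becomes 4
  Position 18 ')': depth becomes 3
  Position 19 ')': depth becomes 2
  Position 20 ')': depth becomes 1
  Position 21 ')': depth becomes 0
Maximum depth reached: 4

4


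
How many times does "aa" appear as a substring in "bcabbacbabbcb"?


Searching for "aa" in "bcabbacbabbcb"
Scanning each position:
  Position 0: "bc" => no
  Position 1: "ca" => no
  Position 2: "ab" => no
  Position 3: "bb" => no
  Position 4: "ba" => no
  Position 5: "ac" => no
  Position 6: "cb" => no
  Position 7: "ba" => no
  Position 8: "ab" => no
  Position 9: "bb" => no
  Position 10: "bc" => no
  Position 11: "cb" => no
Total occurrences: 0

0


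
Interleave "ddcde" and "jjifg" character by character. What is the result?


Interleaving "ddcde" and "jjifg":
  Position 0: 'd' from first, 'j' from second => "dj"
  Position 1: 'd' from first, 'j' from second => "dj"
  Position 2: 'c' from first, 'i' from second => "ci"
  Position 3: 'd' from first, 'f' from second => "df"
  Position 4: 'e' from first, 'g' from second => "eg"
Result: djdjcidfeg

djdjcidfeg


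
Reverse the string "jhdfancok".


Input: jhdfancok
Reading characters right to left:
  Position 8: 'k'
  Position 7: 'o'
  Position 6: 'c'
  Position 5: 'n'
  Position 4: 'a'
  Position 3: 'f'
  Position 2: 'd'
  Position 1: 'h'
  Position 0: 'j'
Reversed: kocnafdhj

kocnafdhj


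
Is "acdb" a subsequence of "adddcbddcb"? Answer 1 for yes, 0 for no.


Check if "acdb" is a subsequence of "adddcbddcb"
Greedy scan:
  Position 0 ('a'): matches sub[0] = 'a'
  Position 1 ('d'): no match needed
  Position 2 ('d'): no match needed
  Position 3 ('d'): no match needed
  Position 4 ('c'): matches sub[1] = 'c'
  Position 5 ('b'): no match needed
  Position 6 ('d'): matches sub[2] = 'd'
  Position 7 ('d'): no match needed
  Position 8 ('c'): no match needed
  Position 9 ('b'): matches sub[3] = 'b'
All 4 characters matched => is a subsequence

1


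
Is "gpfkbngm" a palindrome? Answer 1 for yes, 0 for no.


Input: gpfkbngm
Reversed: mgnbkfpg
  Compare pos 0 ('g') with pos 7 ('m'): MISMATCH
  Compare pos 1 ('p') with pos 6 ('g'): MISMATCH
  Compare pos 2 ('f') with pos 5 ('n'): MISMATCH
  Compare pos 3 ('k') with pos 4 ('b'): MISMATCH
Result: not a palindrome

0


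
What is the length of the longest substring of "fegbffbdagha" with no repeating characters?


Input: "fegbffbdagha"
Sliding window (track last position of each char):
  Position 0 ('f'): window [0,0] length 1 -- new best
  Position 1 ('e'): window [0,1] length 2 -- new best
  Position 2 ('g'): window [0,2] length 3 -- new best
  Position 3 ('b'): window [0,3] length 4 -- new best
  Position 4 ('f'): repeat (last at 0), move window start to 1
  Position 4 ('f'): window [1,4] length 4
  Position 5 ('f'): repeat (last at 4), move window start to 5
  Position 5 ('f'): window [5,5] length 1
  Position 6 ('b'): window [5,6] length 2
  Position 7 ('d'): window [5,7] length 3
  Position 8 ('a'): window [5,8] length 4
  Position 9 ('g'): window [5,9] length 5 -- new best
  Position 10 ('h'): window [5,10] length 6 -- new best
  Position 11 ('a'): repeat (last at 8), move window start to 9
  Position 11 ('a'): window [9,11] length 3
Longest substring with no repeats: "fbdagh" with length 6

6


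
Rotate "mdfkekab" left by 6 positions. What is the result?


Input: "mdfkekab", rotate left by 6
First 6 characters: "mdfkek"
Remaining characters: "ab"
Concatenate remaining + first: "ab" + "mdfkek" = "abmdfkek"

abmdfkek


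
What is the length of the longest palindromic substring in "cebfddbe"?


Input: "cebfddbe"
Checking substrings for palindromes:
  [4:6] "dd" (len 2) => palindrome
Longest palindromic substring: "dd" with length 2

2


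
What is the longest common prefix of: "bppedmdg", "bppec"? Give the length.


Words: bppedmdg, bppec
  Position 0: all 'b' => match
  Position 1: all 'p' => match
  Position 2: all 'p' => match
  Position 3: all 'e' => match
  Position 4: ('d', 'c') => mismatch, stop
LCP = "bppe" (length 4)

4


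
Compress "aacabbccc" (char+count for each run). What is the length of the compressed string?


Input: aacabbccc
Runs:
  'a' x 2 => "a2"
  'c' x 1 => "c1"
  'a' x 1 => "a1"
  'b' x 2 => "b2"
  'c' x 3 => "c3"
Compressed: "a2c1a1b2c3"
Compressed length: 10

10


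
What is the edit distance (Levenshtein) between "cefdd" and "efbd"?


Computing edit distance: "cefdd" -> "efbd"
DP table:
           e    f    b    d
      0    1    2    3    4
  c   1    1    2    3    4
  e   2    1    2    3    4
  f   3    2    1    2    3
  d   4    3    2    2    2
  d   5    4    3    3    2
Edit distance = dp[5][4] = 2

2


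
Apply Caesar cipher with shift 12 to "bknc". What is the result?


Caesar cipher: shift "bknc" by 12
  'b' (pos 1) + 12 = pos 13 = 'n'
  'k' (pos 10) + 12 = pos 22 = 'w'
  'n' (pos 13) + 12 = pos 25 = 'z'
  'c' (pos 2) + 12 = pos 14 = 'o'
Result: nwzo

nwzo


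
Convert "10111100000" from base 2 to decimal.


Input: "10111100000" in base 2
Positional expansion:
  Digit '1' (value 1) x 2^10 = 1024
  Digit '0' (value 0) x 2^9 = 0
  Digit '1' (value 1) x 2^8 = 256
  Digit '1' (value 1) x 2^7 = 128
  Digit '1' (value 1) x 2^6 = 64
  Digit '1' (value 1) x 2^5 = 32
  Digit '0' (value 0) x 2^4 = 0
  Digit '0' (value 0) x 2^3 = 0
  Digit '0' (value 0) x 2^2 = 0
  Digit '0' (value 0) x 2^1 = 0
  Digit '0' (value 0) x 2^0 = 0
Sum = 1504

1504


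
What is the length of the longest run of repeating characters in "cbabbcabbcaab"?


Input: "cbabbcabbcaab"
Scanning for longest run:
  Position 1 ('b'): new char, reset run to 1
  Position 2 ('a'): new char, reset run to 1
  Position 3 ('b'): new char, reset run to 1
  Position 4 ('b'): continues run of 'b', length=2
  Position 5 ('c'): new char, reset run to 1
  Position 6 ('a'): new char, reset run to 1
  Position 7 ('b'): new char, reset run to 1
  Position 8 ('b'): continues run of 'b', length=2
  Position 9 ('c'): new char, reset run to 1
  Position 10 ('a'): new char, reset run to 1
  Position 11 ('a'): continues run of 'a', length=2
  Position 12 ('b'): new char, reset run to 1
Longest run: 'b' with length 2

2


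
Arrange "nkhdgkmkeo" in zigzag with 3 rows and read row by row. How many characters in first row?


Zigzag "nkhdgkmkeo" into 3 rows:
Placing characters:
  'n' => row 0
  'k' => row 1
  'h' => row 2
  'd' => row 1
  'g' => row 0
  'k' => row 1
  'm' => row 2
  'k' => row 1
  'e' => row 0
  'o' => row 1
Rows:
  Row 0: "nge"
  Row 1: "kdkko"
  Row 2: "hm"
First row length: 3

3


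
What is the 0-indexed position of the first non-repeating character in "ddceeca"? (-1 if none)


Input: ddceeca
Character frequencies:
  'a': 1
  'c': 2
  'd': 2
  'e': 2
Scanning left to right for freq == 1:
  Position 0 ('d'): freq=2, skip
  Position 1 ('d'): freq=2, skip
  Position 2 ('c'): freq=2, skip
  Position 3 ('e'): freq=2, skip
  Position 4 ('e'): freq=2, skip
  Position 5 ('c'): freq=2, skip
  Position 6 ('a'): unique! => answer = 6

6


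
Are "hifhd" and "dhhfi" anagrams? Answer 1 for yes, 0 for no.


Strings: "hifhd", "dhhfi"
Sorted first:  dfhhi
Sorted second: dfhhi
Sorted forms match => anagrams

1


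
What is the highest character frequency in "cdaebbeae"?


Input: cdaebbeae
Character counts:
  'a': 2
  'b': 2
  'c': 1
  'd': 1
  'e': 3
Maximum frequency: 3

3


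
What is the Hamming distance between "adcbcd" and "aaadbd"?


Comparing "adcbcd" and "aaadbd" position by position:
  Position 0: 'a' vs 'a' => same
  Position 1: 'd' vs 'a' => differ
  Position 2: 'c' vs 'a' => differ
  Position 3: 'b' vs 'd' => differ
  Position 4: 'c' vs 'b' => differ
  Position 5: 'd' vs 'd' => same
Total differences (Hamming distance): 4

4


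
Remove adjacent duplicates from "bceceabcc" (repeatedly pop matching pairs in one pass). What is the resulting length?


Input: bceceabcc
Stack-based adjacent duplicate removal:
  Read 'b': push. Stack: b
  Read 'c': push. Stack: bc
  Read 'e': push. Stack: bce
  Read 'c': push. Stack: bcec
  Read 'e': push. Stack: bcece
  Read 'a': push. Stack: bcecea
  Read 'b': push. Stack: bceceab
  Read 'c': push. Stack: bceceabc
  Read 'c': matches stack top 'c' => pop. Stack: bceceab
Final stack: "bceceab" (length 7)

7


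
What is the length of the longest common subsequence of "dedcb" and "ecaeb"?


LCS of "dedcb" and "ecaeb"
DP table:
           e    c    a    e    b
      0    0    0    0    0    0
  d   0    0    0    0    0    0
  e   0    1    1    1    1    1
  d   0    1    1    1    1    1
  c   0    1    2    2    2    2
  b   0    1    2    2    2    3
LCS length = dp[5][5] = 3

3


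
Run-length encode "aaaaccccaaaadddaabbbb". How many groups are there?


Input: aaaaccccaaaadddaabbbb
Scanning for consecutive runs:
  Group 1: 'a' x 4 (positions 0-3)
  Group 2: 'c' x 4 (positions 4-7)
  Group 3: 'a' x 4 (positions 8-11)
  Group 4: 'd' x 3 (positions 12-14)
  Group 5: 'a' x 2 (positions 15-16)
  Group 6: 'b' x 4 (positions 17-20)
Total groups: 6

6


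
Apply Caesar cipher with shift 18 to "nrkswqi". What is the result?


Caesar cipher: shift "nrkswqi" by 18
  'n' (pos 13) + 18 = pos 5 = 'f'
  'r' (pos 17) + 18 = pos 9 = 'j'
  'k' (pos 10) + 18 = pos 2 = 'c'
  's' (pos 18) + 18 = pos 10 = 'k'
  'w' (pos 22) + 18 = pos 14 = 'o'
  'q' (pos 16) + 18 = pos 8 = 'i'
  'i' (pos 8) + 18 = pos 0 = 'a'
Result: fjckoia

fjckoia


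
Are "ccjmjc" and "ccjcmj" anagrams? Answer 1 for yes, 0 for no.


Strings: "ccjmjc", "ccjcmj"
Sorted first:  cccjjm
Sorted second: cccjjm
Sorted forms match => anagrams

1


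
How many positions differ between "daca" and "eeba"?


Comparing "daca" and "eeba" position by position:
  Position 0: 'd' vs 'e' => DIFFER
  Position 1: 'a' vs 'e' => DIFFER
  Position 2: 'c' vs 'b' => DIFFER
  Position 3: 'a' vs 'a' => same
Positions that differ: 3

3


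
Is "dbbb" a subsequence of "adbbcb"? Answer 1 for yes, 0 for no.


Check if "dbbb" is a subsequence of "adbbcb"
Greedy scan:
  Position 0 ('a'): no match needed
  Position 1 ('d'): matches sub[0] = 'd'
  Position 2 ('b'): matches sub[1] = 'b'
  Position 3 ('b'): matches sub[2] = 'b'
  Position 4 ('c'): no match needed
  Position 5 ('b'): matches sub[3] = 'b'
All 4 characters matched => is a subsequence

1


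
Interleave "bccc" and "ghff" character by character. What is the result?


Interleaving "bccc" and "ghff":
  Position 0: 'b' from first, 'g' from second => "bg"
  Position 1: 'c' from first, 'h' from second => "ch"
  Position 2: 'c' from first, 'f' from second => "cf"
  Position 3: 'c' from first, 'f' from second => "cf"
Result: bgchcfcf

bgchcfcf


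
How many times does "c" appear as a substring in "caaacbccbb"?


Searching for "c" in "caaacbccbb"
Scanning each position:
  Position 0: "c" => MATCH
  Position 1: "a" => no
  Position 2: "a" => no
  Position 3: "a" => no
  Position 4: "c" => MATCH
  Position 5: "b" => no
  Position 6: "c" => MATCH
  Position 7: "c" => MATCH
  Position 8: "b" => no
  Position 9: "b" => no
Total occurrences: 4

4


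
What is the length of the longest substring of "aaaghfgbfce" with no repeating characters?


Input: "aaaghfgbfce"
Sliding window (track last position of each char):
  Position 0 ('a'): window [0,0] length 1 -- new best
  Position 1 ('a'): repeat (last at 0), move window start to 1
  Position 1 ('a'): window [1,1] length 1
  Position 2 ('a'): repeat (last at 1), move window start to 2
  Position 2 ('a'): window [2,2] length 1
  Position 3 ('g'): window [2,3] length 2 -- new best
  Position 4 ('h'): window [2,4] length 3 -- new best
  Position 5 ('f'): window [2,5] length 4 -- new best
  Position 6 ('g'): repeat (last at 3), move window start to 4
  Position 6 ('g'): window [4,6] length 3
  Position 7 ('b'): window [4,7] length 4
  Position 8 ('f'): repeat (last at 5), move window start to 6
  Position 8 ('f'): window [6,8] length 3
  Position 9 ('c'): window [6,9] length 4
  Position 10 ('e'): window [6,10] length 5 -- new best
Longest substring with no repeats: "gbfce" with length 5

5


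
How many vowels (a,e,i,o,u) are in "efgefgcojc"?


Input: efgefgcojc
Checking each character:
  'e' at position 0: vowel (running total: 1)
  'f' at position 1: consonant
  'g' at position 2: consonant
  'e' at position 3: vowel (running total: 2)
  'f' at position 4: consonant
  'g' at position 5: consonant
  'c' at position 6: consonant
  'o' at position 7: vowel (running total: 3)
  'j' at position 8: consonant
  'c' at position 9: consonant
Total vowels: 3

3


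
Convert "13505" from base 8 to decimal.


Input: "13505" in base 8
Positional expansion:
  Digit '1' (value 1) x 8^4 = 4096
  Digit '3' (value 3) x 8^3 = 1536
  Digit '5' (value 5) x 8^2 = 320
  Digit '0' (value 0) x 8^1 = 0
  Digit '5' (value 5) x 8^0 = 5
Sum = 5957

5957


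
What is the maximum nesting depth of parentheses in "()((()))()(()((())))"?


Input: "()((()))()(()((())))"
Tracking depth:
  Position 0 '(': depth becomes 1
  Position 1 ')': depth becomes 0
  Position 2 '(': depth becomes 1
  Position 3 '(': depth becomes 2
  Position 4 '(': depth becomes 3
  Position 5 ')': depth becomes 2
  Position 6 ')': depth becomes 1
  Position 7 ')': depth becomes 0
  Position 8 '(': depth becomes 1
  Position 9 ')': depth becomes 0
  Position 10 '(': depth becomes 1
  Position 11 '(': depth becomes 2
  Position 12 ')': depth becomes 1
  Position 13 '(': depth becomes 2
  Position 14 '(': depth becomes 3
  Position 15 '(': depth becomes 4
  Position 16 ')': depth becomes 3
  Position 17 ')': depth becomes 2
  Position 18 ')': depth becomes 1
  Position 19 ')': depth becomes 0
Maximum depth reached: 4

4


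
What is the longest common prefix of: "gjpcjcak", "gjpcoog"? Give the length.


Words: gjpcjcak, gjpcoog
  Position 0: all 'g' => match
  Position 1: all 'j' => match
  Position 2: all 'p' => match
  Position 3: all 'c' => match
  Position 4: ('j', 'o') => mismatch, stop
LCP = "gjpc" (length 4)

4


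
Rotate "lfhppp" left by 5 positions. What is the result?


Input: "lfhppp", rotate left by 5
First 5 characters: "lfhpp"
Remaining characters: "p"
Concatenate remaining + first: "p" + "lfhpp" = "plfhpp"

plfhpp


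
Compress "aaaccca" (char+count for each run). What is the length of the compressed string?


Input: aaaccca
Runs:
  'a' x 3 => "a3"
  'c' x 3 => "c3"
  'a' x 1 => "a1"
Compressed: "a3c3a1"
Compressed length: 6

6


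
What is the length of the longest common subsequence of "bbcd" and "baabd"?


LCS of "bbcd" and "baabd"
DP table:
           b    a    a    b    d
      0    0    0    0    0    0
  b   0    1    1    1    1    1
  b   0    1    1    1    2    2
  c   0    1    1    1    2    2
  d   0    1    1    1    2    3
LCS length = dp[4][5] = 3

3


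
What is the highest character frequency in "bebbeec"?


Input: bebbeec
Character counts:
  'b': 3
  'c': 1
  'e': 3
Maximum frequency: 3

3


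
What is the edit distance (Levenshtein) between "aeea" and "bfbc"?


Computing edit distance: "aeea" -> "bfbc"
DP table:
           b    f    b    c
      0    1    2    3    4
  a   1    1    2    3    4
  e   2    2    2    3    4
  e   3    3    3    3    4
  a   4    4    4    4    4
Edit distance = dp[4][4] = 4

4


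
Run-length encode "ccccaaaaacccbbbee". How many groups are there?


Input: ccccaaaaacccbbbee
Scanning for consecutive runs:
  Group 1: 'c' x 4 (positions 0-3)
  Group 2: 'a' x 5 (positions 4-8)
  Group 3: 'c' x 3 (positions 9-11)
  Group 4: 'b' x 3 (positions 12-14)
  Group 5: 'e' x 2 (positions 15-16)
Total groups: 5

5


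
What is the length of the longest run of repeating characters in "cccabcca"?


Input: "cccabcca"
Scanning for longest run:
  Position 1 ('c'): continues run of 'c', length=2
  Position 2 ('c'): continues run of 'c', length=3
  Position 3 ('a'): new char, reset run to 1
  Position 4 ('b'): new char, reset run to 1
  Position 5 ('c'): new char, reset run to 1
  Position 6 ('c'): continues run of 'c', length=2
  Position 7 ('a'): new char, reset run to 1
Longest run: 'c' with length 3

3


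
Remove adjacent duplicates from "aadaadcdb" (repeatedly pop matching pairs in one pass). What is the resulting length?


Input: aadaadcdb
Stack-based adjacent duplicate removal:
  Read 'a': push. Stack: a
  Read 'a': matches stack top 'a' => pop. Stack: (empty)
  Read 'd': push. Stack: d
  Read 'a': push. Stack: da
  Read 'a': matches stack top 'a' => pop. Stack: d
  Read 'd': matches stack top 'd' => pop. Stack: (empty)
  Read 'c': push. Stack: c
  Read 'd': push. Stack: cd
  Read 'b': push. Stack: cdb
Final stack: "cdb" (length 3)

3


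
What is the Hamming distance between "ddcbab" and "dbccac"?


Comparing "ddcbab" and "dbccac" position by position:
  Position 0: 'd' vs 'd' => same
  Position 1: 'd' vs 'b' => differ
  Position 2: 'c' vs 'c' => same
  Position 3: 'b' vs 'c' => differ
  Position 4: 'a' vs 'a' => same
  Position 5: 'b' vs 'c' => differ
Total differences (Hamming distance): 3

3


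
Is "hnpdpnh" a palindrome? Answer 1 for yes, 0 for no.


Input: hnpdpnh
Reversed: hnpdpnh
  Compare pos 0 ('h') with pos 6 ('h'): match
  Compare pos 1 ('n') with pos 5 ('n'): match
  Compare pos 2 ('p') with pos 4 ('p'): match
Result: palindrome

1


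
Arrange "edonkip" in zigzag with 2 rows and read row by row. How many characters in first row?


Zigzag "edonkip" into 2 rows:
Placing characters:
  'e' => row 0
  'd' => row 1
  'o' => row 0
  'n' => row 1
  'k' => row 0
  'i' => row 1
  'p' => row 0
Rows:
  Row 0: "eokp"
  Row 1: "dni"
First row length: 4

4


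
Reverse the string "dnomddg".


Input: dnomddg
Reading characters right to left:
  Position 6: 'g'
  Position 5: 'd'
  Position 4: 'd'
  Position 3: 'm'
  Position 2: 'o'
  Position 1: 'n'
  Position 0: 'd'
Reversed: gddmond

gddmond


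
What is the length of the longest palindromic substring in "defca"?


Input: "defca"
Checking substrings for palindromes:
  No multi-char palindromic substrings found
Longest palindromic substring: "d" with length 1

1


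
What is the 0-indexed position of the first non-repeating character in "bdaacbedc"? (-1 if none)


Input: bdaacbedc
Character frequencies:
  'a': 2
  'b': 2
  'c': 2
  'd': 2
  'e': 1
Scanning left to right for freq == 1:
  Position 0 ('b'): freq=2, skip
  Position 1 ('d'): freq=2, skip
  Position 2 ('a'): freq=2, skip
  Position 3 ('a'): freq=2, skip
  Position 4 ('c'): freq=2, skip
  Position 5 ('b'): freq=2, skip
  Position 6 ('e'): unique! => answer = 6

6


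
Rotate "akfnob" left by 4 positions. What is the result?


Input: "akfnob", rotate left by 4
First 4 characters: "akfn"
Remaining characters: "ob"
Concatenate remaining + first: "ob" + "akfn" = "obakfn"

obakfn


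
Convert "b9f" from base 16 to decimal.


Input: "b9f" in base 16
Positional expansion:
  Digit 'b' (value 11) x 16^2 = 2816
  Digit '9' (value 9) x 16^1 = 144
  Digit 'f' (value 15) x 16^0 = 15
Sum = 2975

2975


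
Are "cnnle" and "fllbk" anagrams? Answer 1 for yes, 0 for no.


Strings: "cnnle", "fllbk"
Sorted first:  celnn
Sorted second: bfkll
Differ at position 0: 'c' vs 'b' => not anagrams

0


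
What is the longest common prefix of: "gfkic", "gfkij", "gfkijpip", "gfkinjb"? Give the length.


Words: gfkic, gfkij, gfkijpip, gfkinjb
  Position 0: all 'g' => match
  Position 1: all 'f' => match
  Position 2: all 'k' => match
  Position 3: all 'i' => match
  Position 4: ('c', 'j', 'j', 'n') => mismatch, stop
LCP = "gfki" (length 4)

4


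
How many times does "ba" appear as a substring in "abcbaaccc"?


Searching for "ba" in "abcbaaccc"
Scanning each position:
  Position 0: "ab" => no
  Position 1: "bc" => no
  Position 2: "cb" => no
  Position 3: "ba" => MATCH
  Position 4: "aa" => no
  Position 5: "ac" => no
  Position 6: "cc" => no
  Position 7: "cc" => no
Total occurrences: 1

1


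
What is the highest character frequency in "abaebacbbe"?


Input: abaebacbbe
Character counts:
  'a': 3
  'b': 4
  'c': 1
  'e': 2
Maximum frequency: 4

4


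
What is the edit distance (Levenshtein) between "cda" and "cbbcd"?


Computing edit distance: "cda" -> "cbbcd"
DP table:
           c    b    b    c    d
      0    1    2    3    4    5
  c   1    0    1    2    3    4
  d   2    1    1    2    3    3
  a   3    2    2    2    3    4
Edit distance = dp[3][5] = 4

4


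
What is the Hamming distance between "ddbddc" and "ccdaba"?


Comparing "ddbddc" and "ccdaba" position by position:
  Position 0: 'd' vs 'c' => differ
  Position 1: 'd' vs 'c' => differ
  Position 2: 'b' vs 'd' => differ
  Position 3: 'd' vs 'a' => differ
  Position 4: 'd' vs 'b' => differ
  Position 5: 'c' vs 'a' => differ
Total differences (Hamming distance): 6

6


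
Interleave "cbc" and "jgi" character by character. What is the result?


Interleaving "cbc" and "jgi":
  Position 0: 'c' from first, 'j' from second => "cj"
  Position 1: 'b' from first, 'g' from second => "bg"
  Position 2: 'c' from first, 'i' from second => "ci"
Result: cjbgci

cjbgci


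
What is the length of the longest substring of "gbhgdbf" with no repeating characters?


Input: "gbhgdbf"
Sliding window (track last position of each char):
  Position 0 ('g'): window [0,0] length 1 -- new best
  Position 1 ('b'): window [0,1] length 2 -- new best
  Position 2 ('h'): window [0,2] length 3 -- new best
  Position 3 ('g'): repeat (last at 0), move window start to 1
  Position 3 ('g'): window [1,3] length 3
  Position 4 ('d'): window [1,4] length 4 -- new best
  Position 5 ('b'): repeat (last at 1), move window start to 2
  Position 5 ('b'): window [2,5] length 4
  Position 6 ('f'): window [2,6] length 5 -- new best
Longest substring with no repeats: "hgdbf" with length 5

5


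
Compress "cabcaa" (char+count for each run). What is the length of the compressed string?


Input: cabcaa
Runs:
  'c' x 1 => "c1"
  'a' x 1 => "a1"
  'b' x 1 => "b1"
  'c' x 1 => "c1"
  'a' x 2 => "a2"
Compressed: "c1a1b1c1a2"
Compressed length: 10

10


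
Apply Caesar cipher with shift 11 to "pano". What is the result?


Caesar cipher: shift "pano" by 11
  'p' (pos 15) + 11 = pos 0 = 'a'
  'a' (pos 0) + 11 = pos 11 = 'l'
  'n' (pos 13) + 11 = pos 24 = 'y'
  'o' (pos 14) + 11 = pos 25 = 'z'
Result: alyz

alyz


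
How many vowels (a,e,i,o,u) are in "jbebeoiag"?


Input: jbebeoiag
Checking each character:
  'j' at position 0: consonant
  'b' at position 1: consonant
  'e' at position 2: vowel (running total: 1)
  'b' at position 3: consonant
  'e' at position 4: vowel (running total: 2)
  'o' at position 5: vowel (running total: 3)
  'i' at position 6: vowel (running total: 4)
  'a' at position 7: vowel (running total: 5)
  'g' at position 8: consonant
Total vowels: 5

5


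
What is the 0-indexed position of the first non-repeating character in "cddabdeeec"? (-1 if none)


Input: cddabdeeec
Character frequencies:
  'a': 1
  'b': 1
  'c': 2
  'd': 3
  'e': 3
Scanning left to right for freq == 1:
  Position 0 ('c'): freq=2, skip
  Position 1 ('d'): freq=3, skip
  Position 2 ('d'): freq=3, skip
  Position 3 ('a'): unique! => answer = 3

3


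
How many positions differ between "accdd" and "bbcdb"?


Comparing "accdd" and "bbcdb" position by position:
  Position 0: 'a' vs 'b' => DIFFER
  Position 1: 'c' vs 'b' => DIFFER
  Position 2: 'c' vs 'c' => same
  Position 3: 'd' vs 'd' => same
  Position 4: 'd' vs 'b' => DIFFER
Positions that differ: 3

3


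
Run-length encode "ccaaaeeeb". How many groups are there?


Input: ccaaaeeeb
Scanning for consecutive runs:
  Group 1: 'c' x 2 (positions 0-1)
  Group 2: 'a' x 3 (positions 2-4)
  Group 3: 'e' x 3 (positions 5-7)
  Group 4: 'b' x 1 (positions 8-8)
Total groups: 4

4


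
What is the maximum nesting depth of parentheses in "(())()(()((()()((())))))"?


Input: "(())()(()((()()((())))))"
Tracking depth:
  Position 0 '(': depth becomes 1
  Position 1 '(': depth becomes 2
  Position 2 ')': depth becomes 1
  Position 3 ')': depth becomes 0
  Position 4 '(': depth becomes 1
  Position 5 ')': depth becomes 0
  Position 6 '(': depth becomes 1
  Position 7 '(': depth becomes 2
  Position 8 ')': depth becomes 1
  Position 9 '(': depth becomes 2
  Position 10 '(': depth becomes 3
  Position 11 '(': depth becomes 4
  Position 12 ')': depth becomes 3
  Position 13 '(': depth becomes 4
  Position 14 ')': depth becomes 3
  Position 15 '(': depth becomes 4
  Position 16 '(': depth becomes 5
  Position 17 '(': depth becomes 6
  Position 18 ')': depth becomes 5
  Position 19 ')': depth becomes 4
  Position 20 ')': depth becomes 3
  Position 21 ')': depth becomes 2
  Position 22 ')': depth becomes 1
  Position 23 ')': depth becomes 0
Maximum depth reached: 6

6


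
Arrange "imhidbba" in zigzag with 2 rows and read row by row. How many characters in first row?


Zigzag "imhidbba" into 2 rows:
Placing characters:
  'i' => row 0
  'm' => row 1
  'h' => row 0
  'i' => row 1
  'd' => row 0
  'b' => row 1
  'b' => row 0
  'a' => row 1
Rows:
  Row 0: "ihdb"
  Row 1: "miba"
First row length: 4

4


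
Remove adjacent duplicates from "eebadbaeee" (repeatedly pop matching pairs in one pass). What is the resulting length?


Input: eebadbaeee
Stack-based adjacent duplicate removal:
  Read 'e': push. Stack: e
  Read 'e': matches stack top 'e' => pop. Stack: (empty)
  Read 'b': push. Stack: b
  Read 'a': push. Stack: ba
  Read 'd': push. Stack: bad
  Read 'b': push. Stack: badb
  Read 'a': push. Stack: badba
  Read 'e': push. Stack: badbae
  Read 'e': matches stack top 'e' => pop. Stack: badba
  Read 'e': push. Stack: badbae
Final stack: "badbae" (length 6)

6


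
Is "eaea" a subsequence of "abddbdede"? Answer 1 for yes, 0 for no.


Check if "eaea" is a subsequence of "abddbdede"
Greedy scan:
  Position 0 ('a'): no match needed
  Position 1 ('b'): no match needed
  Position 2 ('d'): no match needed
  Position 3 ('d'): no match needed
  Position 4 ('b'): no match needed
  Position 5 ('d'): no match needed
  Position 6 ('e'): matches sub[0] = 'e'
  Position 7 ('d'): no match needed
  Position 8 ('e'): no match needed
Only matched 1/4 characters => not a subsequence

0


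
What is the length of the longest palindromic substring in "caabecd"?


Input: "caabecd"
Checking substrings for palindromes:
  [1:3] "aa" (len 2) => palindrome
Longest palindromic substring: "aa" with length 2

2


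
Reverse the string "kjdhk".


Input: kjdhk
Reading characters right to left:
  Position 4: 'k'
  Position 3: 'h'
  Position 2: 'd'
  Position 1: 'j'
  Position 0: 'k'
Reversed: khdjk

khdjk


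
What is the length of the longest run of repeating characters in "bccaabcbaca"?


Input: "bccaabcbaca"
Scanning for longest run:
  Position 1 ('c'): new char, reset run to 1
  Position 2 ('c'): continues run of 'c', length=2
  Position 3 ('a'): new char, reset run to 1
  Position 4 ('a'): continues run of 'a', length=2
  Position 5 ('b'): new char, reset run to 1
  Position 6 ('c'): new char, reset run to 1
  Position 7 ('b'): new char, reset run to 1
  Position 8 ('a'): new char, reset run to 1
  Position 9 ('c'): new char, reset run to 1
  Position 10 ('a'): new char, reset run to 1
Longest run: 'c' with length 2

2


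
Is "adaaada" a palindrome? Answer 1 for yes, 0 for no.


Input: adaaada
Reversed: adaaada
  Compare pos 0 ('a') with pos 6 ('a'): match
  Compare pos 1 ('d') with pos 5 ('d'): match
  Compare pos 2 ('a') with pos 4 ('a'): match
Result: palindrome

1


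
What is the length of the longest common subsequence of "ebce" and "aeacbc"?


LCS of "ebce" and "aeacbc"
DP table:
           a    e    a    c    b    c
      0    0    0    0    0    0    0
  e   0    0    1    1    1    1    1
  b   0    0    1    1    1    2    2
  c   0    0    1    1    2    2    3
  e   0    0    1    1    2    2    3
LCS length = dp[4][6] = 3

3


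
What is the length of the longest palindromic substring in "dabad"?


Input: "dabad"
Checking substrings for palindromes:
  [0:5] "dabad" (len 5) => palindrome
  [1:4] "aba" (len 3) => palindrome
Longest palindromic substring: "dabad" with length 5

5


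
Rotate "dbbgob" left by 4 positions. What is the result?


Input: "dbbgob", rotate left by 4
First 4 characters: "dbbg"
Remaining characters: "ob"
Concatenate remaining + first: "ob" + "dbbg" = "obdbbg"

obdbbg


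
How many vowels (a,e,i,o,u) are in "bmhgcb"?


Input: bmhgcb
Checking each character:
  'b' at position 0: consonant
  'm' at position 1: consonant
  'h' at position 2: consonant
  'g' at position 3: consonant
  'c' at position 4: consonant
  'b' at position 5: consonant
Total vowels: 0

0


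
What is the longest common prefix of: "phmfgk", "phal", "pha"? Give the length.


Words: phmfgk, phal, pha
  Position 0: all 'p' => match
  Position 1: all 'h' => match
  Position 2: ('m', 'a', 'a') => mismatch, stop
LCP = "ph" (length 2)

2


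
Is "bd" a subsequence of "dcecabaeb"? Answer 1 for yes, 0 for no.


Check if "bd" is a subsequence of "dcecabaeb"
Greedy scan:
  Position 0 ('d'): no match needed
  Position 1 ('c'): no match needed
  Position 2 ('e'): no match needed
  Position 3 ('c'): no match needed
  Position 4 ('a'): no match needed
  Position 5 ('b'): matches sub[0] = 'b'
  Position 6 ('a'): no match needed
  Position 7 ('e'): no match needed
  Position 8 ('b'): no match needed
Only matched 1/2 characters => not a subsequence

0


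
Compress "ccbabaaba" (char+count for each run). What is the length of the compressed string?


Input: ccbabaaba
Runs:
  'c' x 2 => "c2"
  'b' x 1 => "b1"
  'a' x 1 => "a1"
  'b' x 1 => "b1"
  'a' x 2 => "a2"
  'b' x 1 => "b1"
  'a' x 1 => "a1"
Compressed: "c2b1a1b1a2b1a1"
Compressed length: 14

14
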